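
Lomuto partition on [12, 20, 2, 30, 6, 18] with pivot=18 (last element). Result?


Elements <= 18 go left of pivot.
Result: [12, 2, 6, 18, 20, 30], pivot at index 3


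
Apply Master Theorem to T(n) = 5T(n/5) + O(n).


a=5, b=5, c=1. log_5(5)=1 = c=1. Case 2: O(n^c log n) = O(n log n)
Complexity: O(n log n)


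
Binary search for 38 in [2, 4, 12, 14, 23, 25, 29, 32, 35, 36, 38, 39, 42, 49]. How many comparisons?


Search for 38:
[0,13] mid=6 arr[6]=29
[7,13] mid=10 arr[10]=38
Total: 2 comparisons


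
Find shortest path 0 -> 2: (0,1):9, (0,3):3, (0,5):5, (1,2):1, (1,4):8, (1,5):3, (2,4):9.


Dijkstra from 0:
Distances: {0: 0, 1: 8, 2: 9, 3: 3, 4: 16, 5: 5}
Shortest distance to 2 = 9, path = [0, 5, 1, 2]


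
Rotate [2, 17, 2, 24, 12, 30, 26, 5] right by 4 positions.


Right rotate by 4: [12, 30, 26, 5, 2, 17, 2, 24]


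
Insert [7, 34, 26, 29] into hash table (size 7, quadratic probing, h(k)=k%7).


Insertions: 7->slot 0; 34->slot 6; 26->slot 5; 29->slot 1
Table: [7, 29, None, None, None, 26, 34]


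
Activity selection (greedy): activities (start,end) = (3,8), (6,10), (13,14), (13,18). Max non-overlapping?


Greedy: pick earliest-ending, then skip overlaps.
Selected (2 activities): [(3, 8), (13, 14)]


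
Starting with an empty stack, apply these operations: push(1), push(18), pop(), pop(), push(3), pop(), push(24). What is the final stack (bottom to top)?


push(1) -> [1]
push(18) -> [1, 18]
pop() returns 18 -> [1]
pop() returns 1 -> []
push(3) -> [3]
pop() returns 3 -> []
push(24) -> [24]
Final stack (bottom to top): [24]


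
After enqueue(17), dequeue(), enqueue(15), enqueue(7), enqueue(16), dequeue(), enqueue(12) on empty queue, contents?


enqueue(17) -> [17]
dequeue() returns 17 -> []
enqueue(15) -> [15]
enqueue(7) -> [15, 7]
enqueue(16) -> [15, 7, 16]
dequeue() returns 15 -> [7, 16]
enqueue(12) -> [7, 16, 12]
Final queue (front to back): [7, 16, 12]


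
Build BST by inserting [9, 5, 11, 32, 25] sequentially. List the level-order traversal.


Root = 9; build tree by BST insertion.
Level-Order traversal: [9, 5, 11, 32, 25]


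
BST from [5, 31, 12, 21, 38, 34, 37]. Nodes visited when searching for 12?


BST root = 5
Search for 12: compare at each node
Path: [5, 31, 12]


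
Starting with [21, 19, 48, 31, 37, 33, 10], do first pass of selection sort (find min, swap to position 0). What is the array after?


After one pass: [10, 19, 48, 31, 37, 33, 21]


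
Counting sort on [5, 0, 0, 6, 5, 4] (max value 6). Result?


Count array: [2, 0, 0, 0, 1, 2, 1]
Reconstruct: [0, 0, 4, 5, 5, 6]


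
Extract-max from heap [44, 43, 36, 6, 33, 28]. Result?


Max = 44
Replace root with last, heapify down
Resulting heap: [43, 33, 36, 6, 28]


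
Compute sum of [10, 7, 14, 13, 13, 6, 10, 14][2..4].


Prefix sums: [0, 10, 17, 31, 44, 57, 63, 73, 87]
Sum[2..4] = prefix[5] - prefix[2] = 57 - 17 = 40


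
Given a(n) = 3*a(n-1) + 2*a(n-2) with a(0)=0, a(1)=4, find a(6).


Build bottom-up:
...a(4)=156, a(5)=556, a(6)=3*556+2*156=1980


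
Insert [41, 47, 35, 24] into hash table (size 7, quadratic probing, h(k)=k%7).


Insertions: 41->slot 6; 47->slot 5; 35->slot 0; 24->slot 3
Table: [35, None, None, 24, None, 47, 41]


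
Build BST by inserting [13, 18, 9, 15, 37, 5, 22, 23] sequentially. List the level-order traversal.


Root = 13; build tree by BST insertion.
Level-Order traversal: [13, 9, 18, 5, 15, 37, 22, 23]


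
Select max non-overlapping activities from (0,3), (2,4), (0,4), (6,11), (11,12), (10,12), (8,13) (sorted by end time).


Greedy: pick earliest-ending, then skip overlaps.
Selected (3 activities): [(0, 3), (6, 11), (11, 12)]


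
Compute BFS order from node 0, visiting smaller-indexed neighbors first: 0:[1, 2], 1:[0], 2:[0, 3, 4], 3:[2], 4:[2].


BFS queue: start with [0]
Visit order: [0, 1, 2, 3, 4]


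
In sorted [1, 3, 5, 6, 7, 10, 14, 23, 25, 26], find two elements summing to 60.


Two pointers: lo=0, hi=9
No pair sums to 60


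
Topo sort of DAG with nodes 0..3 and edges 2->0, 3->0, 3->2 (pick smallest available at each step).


Kahn's algorithm, process smallest node first
Order: [1, 3, 2, 0]


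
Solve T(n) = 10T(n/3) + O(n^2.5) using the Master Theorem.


a=10, b=3, c=2.5. log_3(10)=2.096 < c=2.5. Case 3: O(n^c) = O(n^2.500)
Complexity: O(n^2.500)


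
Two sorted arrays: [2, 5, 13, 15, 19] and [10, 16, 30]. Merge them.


Compare heads, take smaller each step.
Merged: [2, 5, 10, 13, 15, 16, 19, 30]


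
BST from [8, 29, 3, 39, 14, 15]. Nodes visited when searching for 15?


BST root = 8
Search for 15: compare at each node
Path: [8, 29, 14, 15]


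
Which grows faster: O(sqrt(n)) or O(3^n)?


sublinear grows slower than exponential (base 3)
O(sqrt(n)) is asymptotically smaller; O(3^n) grows faster


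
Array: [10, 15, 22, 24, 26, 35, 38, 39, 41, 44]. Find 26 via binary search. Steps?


Search for 26:
[0,9] mid=4 arr[4]=26
Total: 1 comparisons


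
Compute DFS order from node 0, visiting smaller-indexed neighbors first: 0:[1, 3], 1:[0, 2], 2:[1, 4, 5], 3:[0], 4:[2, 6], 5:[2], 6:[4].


DFS stack-based: start with [0]
Visit order: [0, 1, 2, 4, 6, 5, 3]


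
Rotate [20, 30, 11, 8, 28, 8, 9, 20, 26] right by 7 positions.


Right rotate by 7: [11, 8, 28, 8, 9, 20, 26, 20, 30]


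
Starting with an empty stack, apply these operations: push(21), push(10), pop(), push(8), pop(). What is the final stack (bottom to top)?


push(21) -> [21]
push(10) -> [21, 10]
pop() returns 10 -> [21]
push(8) -> [21, 8]
pop() returns 8 -> [21]
Final stack (bottom to top): [21]


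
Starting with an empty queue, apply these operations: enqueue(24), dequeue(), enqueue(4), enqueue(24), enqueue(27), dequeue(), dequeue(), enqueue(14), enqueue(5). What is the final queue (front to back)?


enqueue(24) -> [24]
dequeue() returns 24 -> []
enqueue(4) -> [4]
enqueue(24) -> [4, 24]
enqueue(27) -> [4, 24, 27]
dequeue() returns 4 -> [24, 27]
dequeue() returns 24 -> [27]
enqueue(14) -> [27, 14]
enqueue(5) -> [27, 14, 5]
Final queue (front to back): [27, 14, 5]


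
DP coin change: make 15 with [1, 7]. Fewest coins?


dp[0]=0; dp[i]=1+min(dp[i-c] for c in coins)
...dp[10]=4, dp[11]=5, dp[12]=6, dp[13]=7, dp[14]=2, dp[15]=3
Minimum coins for 15 = 3


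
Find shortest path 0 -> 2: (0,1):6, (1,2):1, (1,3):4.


Dijkstra from 0:
Distances: {0: 0, 1: 6, 2: 7, 3: 10}
Shortest distance to 2 = 7, path = [0, 1, 2]


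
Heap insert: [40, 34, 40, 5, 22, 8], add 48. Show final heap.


Append 48: [40, 34, 40, 5, 22, 8, 48]
Bubble up: swap idx 6(48) with idx 2(40); swap idx 2(48) with idx 0(40)
Result: [48, 34, 40, 5, 22, 8, 40]


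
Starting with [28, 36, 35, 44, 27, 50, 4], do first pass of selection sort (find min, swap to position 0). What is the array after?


After one pass: [4, 36, 35, 44, 27, 50, 28]


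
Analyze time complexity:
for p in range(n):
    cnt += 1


Per nesting level: O(n) = O(n)
Complexity: O(n)


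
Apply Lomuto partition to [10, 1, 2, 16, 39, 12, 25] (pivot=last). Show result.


Elements <= 25 go left of pivot.
Result: [10, 1, 2, 16, 12, 25, 39], pivot at index 5


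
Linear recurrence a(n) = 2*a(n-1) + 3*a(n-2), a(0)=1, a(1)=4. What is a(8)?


Build bottom-up:
...a(6)=911, a(7)=2734, a(8)=2*2734+3*911=8201


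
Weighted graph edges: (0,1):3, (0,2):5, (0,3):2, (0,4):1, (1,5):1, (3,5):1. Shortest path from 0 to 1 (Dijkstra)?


Dijkstra from 0:
Distances: {0: 0, 1: 3, 2: 5, 3: 2, 4: 1, 5: 3}
Shortest distance to 1 = 3, path = [0, 1]


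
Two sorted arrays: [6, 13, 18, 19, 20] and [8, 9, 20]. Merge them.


Compare heads, take smaller each step.
Merged: [6, 8, 9, 13, 18, 19, 20, 20]


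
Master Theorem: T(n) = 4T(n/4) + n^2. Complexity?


a=4, b=4, c=2. log_4(4)=1 < c=2. Case 3: O(n^c) = O(n^2)
Complexity: O(n^2)


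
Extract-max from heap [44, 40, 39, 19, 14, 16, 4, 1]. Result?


Max = 44
Replace root with last, heapify down
Resulting heap: [40, 19, 39, 1, 14, 16, 4]


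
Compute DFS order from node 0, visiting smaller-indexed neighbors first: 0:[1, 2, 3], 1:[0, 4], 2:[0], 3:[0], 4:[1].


DFS stack-based: start with [0]
Visit order: [0, 1, 4, 2, 3]


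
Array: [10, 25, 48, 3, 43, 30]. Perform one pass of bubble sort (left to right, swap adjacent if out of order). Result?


After one pass: [10, 25, 3, 43, 30, 48]


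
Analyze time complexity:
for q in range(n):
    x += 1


Per nesting level: O(n) = O(n)
Complexity: O(n)


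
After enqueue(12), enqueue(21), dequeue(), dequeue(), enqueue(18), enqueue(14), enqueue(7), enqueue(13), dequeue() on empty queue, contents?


enqueue(12) -> [12]
enqueue(21) -> [12, 21]
dequeue() returns 12 -> [21]
dequeue() returns 21 -> []
enqueue(18) -> [18]
enqueue(14) -> [18, 14]
enqueue(7) -> [18, 14, 7]
enqueue(13) -> [18, 14, 7, 13]
dequeue() returns 18 -> [14, 7, 13]
Final queue (front to back): [14, 7, 13]


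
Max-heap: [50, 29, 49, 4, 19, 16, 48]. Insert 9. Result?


Append 9: [50, 29, 49, 4, 19, 16, 48, 9]
Bubble up: swap idx 7(9) with idx 3(4)
Result: [50, 29, 49, 9, 19, 16, 48, 4]


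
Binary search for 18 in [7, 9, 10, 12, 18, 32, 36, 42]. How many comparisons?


Search for 18:
[0,7] mid=3 arr[3]=12
[4,7] mid=5 arr[5]=32
[4,4] mid=4 arr[4]=18
Total: 3 comparisons


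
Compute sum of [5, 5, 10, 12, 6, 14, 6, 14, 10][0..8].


Prefix sums: [0, 5, 10, 20, 32, 38, 52, 58, 72, 82]
Sum[0..8] = prefix[9] - prefix[0] = 82 - 0 = 82


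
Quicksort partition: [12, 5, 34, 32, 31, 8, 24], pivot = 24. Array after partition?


Elements <= 24 go left of pivot.
Result: [12, 5, 8, 24, 31, 34, 32], pivot at index 3


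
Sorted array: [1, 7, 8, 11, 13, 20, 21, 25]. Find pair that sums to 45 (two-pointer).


Two pointers: lo=0, hi=7
Found pair: (20, 25) summing to 45


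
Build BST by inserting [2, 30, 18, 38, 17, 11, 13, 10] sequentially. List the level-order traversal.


Root = 2; build tree by BST insertion.
Level-Order traversal: [2, 30, 18, 38, 17, 11, 10, 13]


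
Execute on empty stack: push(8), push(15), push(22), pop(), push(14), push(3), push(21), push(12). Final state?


push(8) -> [8]
push(15) -> [8, 15]
push(22) -> [8, 15, 22]
pop() returns 22 -> [8, 15]
push(14) -> [8, 15, 14]
push(3) -> [8, 15, 14, 3]
push(21) -> [8, 15, 14, 3, 21]
push(12) -> [8, 15, 14, 3, 21, 12]
Final stack (bottom to top): [8, 15, 14, 3, 21, 12]


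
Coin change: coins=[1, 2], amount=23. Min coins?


dp[0]=0; dp[i]=1+min(dp[i-c] for c in coins)
...dp[18]=9, dp[19]=10, dp[20]=10, dp[21]=11, dp[22]=11, dp[23]=12
Minimum coins for 23 = 12


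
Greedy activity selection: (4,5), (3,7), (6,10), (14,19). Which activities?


Greedy: pick earliest-ending, then skip overlaps.
Selected (3 activities): [(4, 5), (6, 10), (14, 19)]


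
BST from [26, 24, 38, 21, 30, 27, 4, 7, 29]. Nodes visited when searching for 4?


BST root = 26
Search for 4: compare at each node
Path: [26, 24, 21, 4]


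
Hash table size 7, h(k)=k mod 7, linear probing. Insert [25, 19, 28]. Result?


Insertions: 25->slot 4; 19->slot 5; 28->slot 0
Table: [28, None, None, None, 25, 19, None]


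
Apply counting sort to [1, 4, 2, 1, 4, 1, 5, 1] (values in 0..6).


Count array: [0, 4, 1, 0, 2, 1, 0]
Reconstruct: [1, 1, 1, 1, 2, 4, 4, 5]


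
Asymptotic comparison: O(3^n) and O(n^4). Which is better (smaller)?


quartic grows slower than exponential (base 3)
O(n^4) is asymptotically smaller; O(3^n) grows faster


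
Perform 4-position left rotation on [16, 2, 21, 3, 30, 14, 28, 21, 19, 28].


Left rotate by 4: [30, 14, 28, 21, 19, 28, 16, 2, 21, 3]


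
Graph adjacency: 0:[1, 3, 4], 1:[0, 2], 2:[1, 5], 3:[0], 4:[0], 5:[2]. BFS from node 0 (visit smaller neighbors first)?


BFS queue: start with [0]
Visit order: [0, 1, 3, 4, 2, 5]


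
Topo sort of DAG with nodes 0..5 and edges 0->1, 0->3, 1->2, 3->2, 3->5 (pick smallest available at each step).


Kahn's algorithm, process smallest node first
Order: [0, 1, 3, 2, 4, 5]


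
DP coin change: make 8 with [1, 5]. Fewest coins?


dp[0]=0; dp[i]=1+min(dp[i-c] for c in coins)
...dp[3]=3, dp[4]=4, dp[5]=1, dp[6]=2, dp[7]=3, dp[8]=4
Minimum coins for 8 = 4


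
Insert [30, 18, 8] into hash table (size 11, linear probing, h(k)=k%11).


Insertions: 30->slot 8; 18->slot 7; 8->slot 9
Table: [None, None, None, None, None, None, None, 18, 30, 8, None]


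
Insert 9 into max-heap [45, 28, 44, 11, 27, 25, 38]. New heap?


Append 9: [45, 28, 44, 11, 27, 25, 38, 9]
Bubble up: no swaps needed
Result: [45, 28, 44, 11, 27, 25, 38, 9]


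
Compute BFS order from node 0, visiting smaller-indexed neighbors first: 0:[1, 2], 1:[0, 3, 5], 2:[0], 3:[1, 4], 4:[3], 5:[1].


BFS queue: start with [0]
Visit order: [0, 1, 2, 3, 5, 4]


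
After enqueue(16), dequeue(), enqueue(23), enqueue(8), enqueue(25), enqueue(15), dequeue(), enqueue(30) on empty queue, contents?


enqueue(16) -> [16]
dequeue() returns 16 -> []
enqueue(23) -> [23]
enqueue(8) -> [23, 8]
enqueue(25) -> [23, 8, 25]
enqueue(15) -> [23, 8, 25, 15]
dequeue() returns 23 -> [8, 25, 15]
enqueue(30) -> [8, 25, 15, 30]
Final queue (front to back): [8, 25, 15, 30]


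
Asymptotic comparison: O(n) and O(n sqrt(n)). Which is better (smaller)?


linear grows slower than n^1.5
O(n) is asymptotically smaller; O(n sqrt(n)) grows faster


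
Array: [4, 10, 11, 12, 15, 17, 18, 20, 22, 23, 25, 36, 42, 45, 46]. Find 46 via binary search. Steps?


Search for 46:
[0,14] mid=7 arr[7]=20
[8,14] mid=11 arr[11]=36
[12,14] mid=13 arr[13]=45
[14,14] mid=14 arr[14]=46
Total: 4 comparisons


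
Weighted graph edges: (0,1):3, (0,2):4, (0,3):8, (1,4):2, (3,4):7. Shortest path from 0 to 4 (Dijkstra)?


Dijkstra from 0:
Distances: {0: 0, 1: 3, 2: 4, 3: 8, 4: 5}
Shortest distance to 4 = 5, path = [0, 1, 4]


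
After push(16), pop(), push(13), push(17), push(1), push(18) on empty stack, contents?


push(16) -> [16]
pop() returns 16 -> []
push(13) -> [13]
push(17) -> [13, 17]
push(1) -> [13, 17, 1]
push(18) -> [13, 17, 1, 18]
Final stack (bottom to top): [13, 17, 1, 18]


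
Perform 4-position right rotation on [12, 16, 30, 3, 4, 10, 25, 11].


Right rotate by 4: [4, 10, 25, 11, 12, 16, 30, 3]


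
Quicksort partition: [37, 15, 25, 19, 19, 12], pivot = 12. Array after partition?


Elements <= 12 go left of pivot.
Result: [12, 15, 25, 19, 19, 37], pivot at index 0


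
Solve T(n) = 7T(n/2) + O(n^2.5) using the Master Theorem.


a=7, b=2, c=2.5. log_2(7)=2.807 > c=2.5. Case 1: O(n^log_b(a)) = O(n^2.807)
Complexity: O(n^2.807)


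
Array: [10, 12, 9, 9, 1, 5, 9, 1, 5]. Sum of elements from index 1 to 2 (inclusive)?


Prefix sums: [0, 10, 22, 31, 40, 41, 46, 55, 56, 61]
Sum[1..2] = prefix[3] - prefix[1] = 31 - 10 = 21


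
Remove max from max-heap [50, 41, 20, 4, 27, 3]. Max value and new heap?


Max = 50
Replace root with last, heapify down
Resulting heap: [41, 27, 20, 4, 3]


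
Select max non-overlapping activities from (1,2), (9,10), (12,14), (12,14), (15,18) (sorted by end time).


Greedy: pick earliest-ending, then skip overlaps.
Selected (4 activities): [(1, 2), (9, 10), (12, 14), (15, 18)]


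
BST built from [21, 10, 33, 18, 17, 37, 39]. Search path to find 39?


BST root = 21
Search for 39: compare at each node
Path: [21, 33, 37, 39]


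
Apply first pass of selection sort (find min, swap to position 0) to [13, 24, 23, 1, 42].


After one pass: [1, 24, 23, 13, 42]


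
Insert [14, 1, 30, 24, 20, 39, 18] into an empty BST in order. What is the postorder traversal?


Root = 14; build tree by BST insertion.
Postorder traversal: [1, 18, 20, 24, 39, 30, 14]


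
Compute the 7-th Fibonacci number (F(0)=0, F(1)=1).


F(n)=F(n-1)+F(n-2)
...F(5)=5, F(6)=8, F(7)=13


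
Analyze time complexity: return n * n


Analysis: constant-time operation, no loop
Complexity: O(1)


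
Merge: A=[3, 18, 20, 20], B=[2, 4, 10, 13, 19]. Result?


Compare heads, take smaller each step.
Merged: [2, 3, 4, 10, 13, 18, 19, 20, 20]


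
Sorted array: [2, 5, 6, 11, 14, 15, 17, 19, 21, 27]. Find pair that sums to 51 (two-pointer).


Two pointers: lo=0, hi=9
No pair sums to 51


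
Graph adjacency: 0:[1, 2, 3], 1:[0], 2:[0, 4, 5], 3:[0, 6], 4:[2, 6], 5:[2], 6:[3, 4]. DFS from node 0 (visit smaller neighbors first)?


DFS stack-based: start with [0]
Visit order: [0, 1, 2, 4, 6, 3, 5]


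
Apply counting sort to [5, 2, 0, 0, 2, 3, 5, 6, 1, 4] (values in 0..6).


Count array: [2, 1, 2, 1, 1, 2, 1]
Reconstruct: [0, 0, 1, 2, 2, 3, 4, 5, 5, 6]


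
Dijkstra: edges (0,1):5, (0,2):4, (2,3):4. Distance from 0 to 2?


Dijkstra from 0:
Distances: {0: 0, 1: 5, 2: 4, 3: 8}
Shortest distance to 2 = 4, path = [0, 2]


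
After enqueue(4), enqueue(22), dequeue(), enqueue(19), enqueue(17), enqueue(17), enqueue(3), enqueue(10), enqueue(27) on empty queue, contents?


enqueue(4) -> [4]
enqueue(22) -> [4, 22]
dequeue() returns 4 -> [22]
enqueue(19) -> [22, 19]
enqueue(17) -> [22, 19, 17]
enqueue(17) -> [22, 19, 17, 17]
enqueue(3) -> [22, 19, 17, 17, 3]
enqueue(10) -> [22, 19, 17, 17, 3, 10]
enqueue(27) -> [22, 19, 17, 17, 3, 10, 27]
Final queue (front to back): [22, 19, 17, 17, 3, 10, 27]


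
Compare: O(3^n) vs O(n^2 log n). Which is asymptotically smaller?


n^2 log n grows slower than exponential (base 3)
O(n^2 log n) is asymptotically smaller; O(3^n) grows faster


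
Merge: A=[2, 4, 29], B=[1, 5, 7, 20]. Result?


Compare heads, take smaller each step.
Merged: [1, 2, 4, 5, 7, 20, 29]


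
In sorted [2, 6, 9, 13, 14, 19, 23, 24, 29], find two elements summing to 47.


Two pointers: lo=0, hi=8
Found pair: (23, 24) summing to 47


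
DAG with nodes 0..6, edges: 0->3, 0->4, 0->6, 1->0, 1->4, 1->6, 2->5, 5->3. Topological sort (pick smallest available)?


Kahn's algorithm, process smallest node first
Order: [1, 0, 2, 4, 5, 3, 6]


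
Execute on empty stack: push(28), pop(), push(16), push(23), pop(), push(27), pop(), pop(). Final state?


push(28) -> [28]
pop() returns 28 -> []
push(16) -> [16]
push(23) -> [16, 23]
pop() returns 23 -> [16]
push(27) -> [16, 27]
pop() returns 27 -> [16]
pop() returns 16 -> []
Final stack (bottom to top): []


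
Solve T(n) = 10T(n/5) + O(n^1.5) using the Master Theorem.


a=10, b=5, c=1.5. log_5(10)=1.431 < c=1.5. Case 3: O(n^c) = O(n^1.500)
Complexity: O(n^1.500)


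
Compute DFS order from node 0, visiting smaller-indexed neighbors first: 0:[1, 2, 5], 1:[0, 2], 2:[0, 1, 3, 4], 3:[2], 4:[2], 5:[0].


DFS stack-based: start with [0]
Visit order: [0, 1, 2, 3, 4, 5]


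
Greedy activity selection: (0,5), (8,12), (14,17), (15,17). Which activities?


Greedy: pick earliest-ending, then skip overlaps.
Selected (3 activities): [(0, 5), (8, 12), (14, 17)]


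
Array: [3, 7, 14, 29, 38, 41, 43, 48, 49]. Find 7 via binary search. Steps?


Search for 7:
[0,8] mid=4 arr[4]=38
[0,3] mid=1 arr[1]=7
Total: 2 comparisons


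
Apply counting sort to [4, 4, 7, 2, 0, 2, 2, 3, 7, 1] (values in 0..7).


Count array: [1, 1, 3, 1, 2, 0, 0, 2]
Reconstruct: [0, 1, 2, 2, 2, 3, 4, 4, 7, 7]


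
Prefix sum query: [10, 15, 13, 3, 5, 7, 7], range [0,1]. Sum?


Prefix sums: [0, 10, 25, 38, 41, 46, 53, 60]
Sum[0..1] = prefix[2] - prefix[0] = 25 - 0 = 25


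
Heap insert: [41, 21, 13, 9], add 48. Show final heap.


Append 48: [41, 21, 13, 9, 48]
Bubble up: swap idx 4(48) with idx 1(21); swap idx 1(48) with idx 0(41)
Result: [48, 41, 13, 9, 21]


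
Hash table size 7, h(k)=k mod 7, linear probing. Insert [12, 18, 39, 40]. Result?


Insertions: 12->slot 5; 18->slot 4; 39->slot 6; 40->slot 0
Table: [40, None, None, None, 18, 12, 39]


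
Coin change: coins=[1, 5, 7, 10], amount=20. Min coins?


dp[0]=0; dp[i]=1+min(dp[i-c] for c in coins)
...dp[15]=2, dp[16]=3, dp[17]=2, dp[18]=3, dp[19]=3, dp[20]=2
Minimum coins for 20 = 2


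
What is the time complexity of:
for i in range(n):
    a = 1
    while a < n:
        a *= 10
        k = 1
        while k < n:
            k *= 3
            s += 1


Per nesting level: O(n) * O(log n) * O(log n) = O(n (log n)^2)
Complexity: O(n (log n)^2)


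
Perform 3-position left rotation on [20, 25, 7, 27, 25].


Left rotate by 3: [27, 25, 20, 25, 7]


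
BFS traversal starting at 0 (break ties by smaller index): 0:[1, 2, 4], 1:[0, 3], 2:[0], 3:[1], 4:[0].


BFS queue: start with [0]
Visit order: [0, 1, 2, 4, 3]


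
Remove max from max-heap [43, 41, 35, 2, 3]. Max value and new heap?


Max = 43
Replace root with last, heapify down
Resulting heap: [41, 3, 35, 2]


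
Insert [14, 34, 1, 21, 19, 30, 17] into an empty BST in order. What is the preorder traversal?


Root = 14; build tree by BST insertion.
Preorder traversal: [14, 1, 34, 21, 19, 17, 30]


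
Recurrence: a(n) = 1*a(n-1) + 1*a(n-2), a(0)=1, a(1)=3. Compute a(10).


Build bottom-up:
...a(8)=76, a(9)=123, a(10)=1*123+1*76=199


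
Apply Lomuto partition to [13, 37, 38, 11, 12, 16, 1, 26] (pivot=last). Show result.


Elements <= 26 go left of pivot.
Result: [13, 11, 12, 16, 1, 26, 38, 37], pivot at index 5


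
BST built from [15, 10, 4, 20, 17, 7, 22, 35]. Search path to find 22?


BST root = 15
Search for 22: compare at each node
Path: [15, 20, 22]


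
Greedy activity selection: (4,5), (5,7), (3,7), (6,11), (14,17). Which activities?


Greedy: pick earliest-ending, then skip overlaps.
Selected (3 activities): [(4, 5), (5, 7), (14, 17)]


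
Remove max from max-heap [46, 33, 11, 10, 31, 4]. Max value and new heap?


Max = 46
Replace root with last, heapify down
Resulting heap: [33, 31, 11, 10, 4]


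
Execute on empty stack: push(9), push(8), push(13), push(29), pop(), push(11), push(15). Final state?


push(9) -> [9]
push(8) -> [9, 8]
push(13) -> [9, 8, 13]
push(29) -> [9, 8, 13, 29]
pop() returns 29 -> [9, 8, 13]
push(11) -> [9, 8, 13, 11]
push(15) -> [9, 8, 13, 11, 15]
Final stack (bottom to top): [9, 8, 13, 11, 15]


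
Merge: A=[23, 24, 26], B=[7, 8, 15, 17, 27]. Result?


Compare heads, take smaller each step.
Merged: [7, 8, 15, 17, 23, 24, 26, 27]


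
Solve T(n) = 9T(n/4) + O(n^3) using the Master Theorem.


a=9, b=4, c=3. log_4(9)=1.585 < c=3. Case 3: O(n^c) = O(n^3)
Complexity: O(n^3)


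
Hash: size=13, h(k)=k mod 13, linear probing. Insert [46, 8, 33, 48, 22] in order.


Insertions: 46->slot 7; 8->slot 8; 33->slot 9; 48->slot 10; 22->slot 11
Table: [None, None, None, None, None, None, None, 46, 8, 33, 48, 22, None]


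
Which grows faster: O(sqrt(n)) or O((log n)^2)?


polylogarithmic grows slower than sublinear
O((log n)^2) is asymptotically smaller; O(sqrt(n)) grows faster


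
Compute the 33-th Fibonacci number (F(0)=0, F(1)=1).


F(n)=F(n-1)+F(n-2)
...F(31)=1346269, F(32)=2178309, F(33)=3524578


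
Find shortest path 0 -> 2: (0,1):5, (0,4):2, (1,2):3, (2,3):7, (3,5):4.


Dijkstra from 0:
Distances: {0: 0, 1: 5, 2: 8, 3: 15, 4: 2, 5: 19}
Shortest distance to 2 = 8, path = [0, 1, 2]


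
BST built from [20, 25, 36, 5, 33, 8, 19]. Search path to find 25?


BST root = 20
Search for 25: compare at each node
Path: [20, 25]


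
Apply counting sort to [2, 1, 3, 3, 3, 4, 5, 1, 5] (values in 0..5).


Count array: [0, 2, 1, 3, 1, 2]
Reconstruct: [1, 1, 2, 3, 3, 3, 4, 5, 5]


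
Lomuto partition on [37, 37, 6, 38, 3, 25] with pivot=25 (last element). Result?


Elements <= 25 go left of pivot.
Result: [6, 3, 25, 38, 37, 37], pivot at index 2


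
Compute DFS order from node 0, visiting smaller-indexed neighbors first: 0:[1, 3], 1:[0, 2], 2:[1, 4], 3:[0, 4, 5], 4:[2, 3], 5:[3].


DFS stack-based: start with [0]
Visit order: [0, 1, 2, 4, 3, 5]


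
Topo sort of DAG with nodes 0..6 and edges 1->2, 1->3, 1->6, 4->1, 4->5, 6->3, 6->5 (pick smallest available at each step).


Kahn's algorithm, process smallest node first
Order: [0, 4, 1, 2, 6, 3, 5]


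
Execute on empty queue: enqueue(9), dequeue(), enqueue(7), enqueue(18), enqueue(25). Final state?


enqueue(9) -> [9]
dequeue() returns 9 -> []
enqueue(7) -> [7]
enqueue(18) -> [7, 18]
enqueue(25) -> [7, 18, 25]
Final queue (front to back): [7, 18, 25]


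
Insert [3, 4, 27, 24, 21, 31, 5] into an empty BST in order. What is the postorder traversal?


Root = 3; build tree by BST insertion.
Postorder traversal: [5, 21, 24, 31, 27, 4, 3]


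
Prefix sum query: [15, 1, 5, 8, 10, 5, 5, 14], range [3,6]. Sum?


Prefix sums: [0, 15, 16, 21, 29, 39, 44, 49, 63]
Sum[3..6] = prefix[7] - prefix[3] = 49 - 21 = 28


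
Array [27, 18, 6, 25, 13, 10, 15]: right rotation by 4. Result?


Right rotate by 4: [25, 13, 10, 15, 27, 18, 6]


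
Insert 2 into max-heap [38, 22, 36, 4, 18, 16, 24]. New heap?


Append 2: [38, 22, 36, 4, 18, 16, 24, 2]
Bubble up: no swaps needed
Result: [38, 22, 36, 4, 18, 16, 24, 2]


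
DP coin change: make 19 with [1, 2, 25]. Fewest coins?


dp[0]=0; dp[i]=1+min(dp[i-c] for c in coins)
...dp[14]=7, dp[15]=8, dp[16]=8, dp[17]=9, dp[18]=9, dp[19]=10
Minimum coins for 19 = 10


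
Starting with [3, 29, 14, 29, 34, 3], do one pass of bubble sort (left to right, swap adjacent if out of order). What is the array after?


After one pass: [3, 14, 29, 29, 3, 34]


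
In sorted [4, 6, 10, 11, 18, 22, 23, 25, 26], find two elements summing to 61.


Two pointers: lo=0, hi=8
No pair sums to 61


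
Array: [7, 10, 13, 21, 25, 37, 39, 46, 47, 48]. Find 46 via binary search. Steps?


Search for 46:
[0,9] mid=4 arr[4]=25
[5,9] mid=7 arr[7]=46
Total: 2 comparisons


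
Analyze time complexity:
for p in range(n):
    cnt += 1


Per nesting level: O(n) = O(n)
Complexity: O(n)


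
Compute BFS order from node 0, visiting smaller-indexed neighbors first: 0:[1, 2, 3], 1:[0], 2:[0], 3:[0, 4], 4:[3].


BFS queue: start with [0]
Visit order: [0, 1, 2, 3, 4]


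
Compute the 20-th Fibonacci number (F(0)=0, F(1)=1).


F(n)=F(n-1)+F(n-2)
...F(18)=2584, F(19)=4181, F(20)=6765


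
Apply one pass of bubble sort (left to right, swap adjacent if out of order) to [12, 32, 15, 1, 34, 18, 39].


After one pass: [12, 15, 1, 32, 18, 34, 39]


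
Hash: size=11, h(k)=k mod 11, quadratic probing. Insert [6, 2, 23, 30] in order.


Insertions: 6->slot 6; 2->slot 2; 23->slot 1; 30->slot 8
Table: [None, 23, 2, None, None, None, 6, None, 30, None, None]


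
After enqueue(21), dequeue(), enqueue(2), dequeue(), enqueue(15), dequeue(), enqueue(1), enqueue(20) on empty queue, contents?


enqueue(21) -> [21]
dequeue() returns 21 -> []
enqueue(2) -> [2]
dequeue() returns 2 -> []
enqueue(15) -> [15]
dequeue() returns 15 -> []
enqueue(1) -> [1]
enqueue(20) -> [1, 20]
Final queue (front to back): [1, 20]


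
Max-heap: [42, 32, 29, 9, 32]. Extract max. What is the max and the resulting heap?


Max = 42
Replace root with last, heapify down
Resulting heap: [32, 32, 29, 9]


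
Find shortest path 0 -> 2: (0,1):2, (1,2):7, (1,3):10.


Dijkstra from 0:
Distances: {0: 0, 1: 2, 2: 9, 3: 12}
Shortest distance to 2 = 9, path = [0, 1, 2]


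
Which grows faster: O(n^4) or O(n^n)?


quartic grows slower than n^n
O(n^4) is asymptotically smaller; O(n^n) grows faster


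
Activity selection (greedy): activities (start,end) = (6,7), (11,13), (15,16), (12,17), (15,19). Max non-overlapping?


Greedy: pick earliest-ending, then skip overlaps.
Selected (3 activities): [(6, 7), (11, 13), (15, 16)]


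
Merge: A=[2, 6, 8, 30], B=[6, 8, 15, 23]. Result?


Compare heads, take smaller each step.
Merged: [2, 6, 6, 8, 8, 15, 23, 30]


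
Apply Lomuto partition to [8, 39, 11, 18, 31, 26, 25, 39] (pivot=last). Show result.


Elements <= 39 go left of pivot.
Result: [8, 39, 11, 18, 31, 26, 25, 39], pivot at index 7


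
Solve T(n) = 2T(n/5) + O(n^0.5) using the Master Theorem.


a=2, b=5, c=0.5. log_5(2)=0.431 < c=0.5. Case 3: O(n^c) = O(sqrt(n))
Complexity: O(sqrt(n))


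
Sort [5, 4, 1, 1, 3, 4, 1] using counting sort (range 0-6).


Count array: [0, 3, 0, 1, 2, 1, 0]
Reconstruct: [1, 1, 1, 3, 4, 4, 5]


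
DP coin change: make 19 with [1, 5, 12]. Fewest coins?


dp[0]=0; dp[i]=1+min(dp[i-c] for c in coins)
...dp[14]=3, dp[15]=3, dp[16]=4, dp[17]=2, dp[18]=3, dp[19]=4
Minimum coins for 19 = 4


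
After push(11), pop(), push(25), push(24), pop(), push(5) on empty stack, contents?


push(11) -> [11]
pop() returns 11 -> []
push(25) -> [25]
push(24) -> [25, 24]
pop() returns 24 -> [25]
push(5) -> [25, 5]
Final stack (bottom to top): [25, 5]


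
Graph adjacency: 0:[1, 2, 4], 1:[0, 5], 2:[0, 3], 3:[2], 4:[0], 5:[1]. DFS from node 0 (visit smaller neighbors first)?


DFS stack-based: start with [0]
Visit order: [0, 1, 5, 2, 3, 4]


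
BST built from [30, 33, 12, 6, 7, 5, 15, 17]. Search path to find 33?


BST root = 30
Search for 33: compare at each node
Path: [30, 33]


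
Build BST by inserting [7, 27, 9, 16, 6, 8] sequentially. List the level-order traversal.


Root = 7; build tree by BST insertion.
Level-Order traversal: [7, 6, 27, 9, 8, 16]


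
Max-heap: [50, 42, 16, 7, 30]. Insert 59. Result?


Append 59: [50, 42, 16, 7, 30, 59]
Bubble up: swap idx 5(59) with idx 2(16); swap idx 2(59) with idx 0(50)
Result: [59, 42, 50, 7, 30, 16]


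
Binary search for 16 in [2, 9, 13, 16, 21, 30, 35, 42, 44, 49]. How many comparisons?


Search for 16:
[0,9] mid=4 arr[4]=21
[0,3] mid=1 arr[1]=9
[2,3] mid=2 arr[2]=13
[3,3] mid=3 arr[3]=16
Total: 4 comparisons


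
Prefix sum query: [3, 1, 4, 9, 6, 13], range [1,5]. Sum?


Prefix sums: [0, 3, 4, 8, 17, 23, 36]
Sum[1..5] = prefix[6] - prefix[1] = 36 - 3 = 33


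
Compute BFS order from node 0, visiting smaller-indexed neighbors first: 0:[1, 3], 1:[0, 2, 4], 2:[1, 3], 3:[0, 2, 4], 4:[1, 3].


BFS queue: start with [0]
Visit order: [0, 1, 3, 2, 4]


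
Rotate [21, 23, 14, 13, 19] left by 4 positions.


Left rotate by 4: [19, 21, 23, 14, 13]


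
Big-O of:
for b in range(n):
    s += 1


Per nesting level: O(n) = O(n)
Complexity: O(n)


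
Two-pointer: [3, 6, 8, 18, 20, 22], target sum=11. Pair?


Two pointers: lo=0, hi=5
Found pair: (3, 8) summing to 11


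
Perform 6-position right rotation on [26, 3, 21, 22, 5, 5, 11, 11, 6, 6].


Right rotate by 6: [5, 5, 11, 11, 6, 6, 26, 3, 21, 22]


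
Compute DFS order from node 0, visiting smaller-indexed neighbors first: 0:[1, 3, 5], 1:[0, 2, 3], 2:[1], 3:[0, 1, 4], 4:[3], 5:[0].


DFS stack-based: start with [0]
Visit order: [0, 1, 2, 3, 4, 5]


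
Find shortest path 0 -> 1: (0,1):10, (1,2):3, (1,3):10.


Dijkstra from 0:
Distances: {0: 0, 1: 10, 2: 13, 3: 20}
Shortest distance to 1 = 10, path = [0, 1]


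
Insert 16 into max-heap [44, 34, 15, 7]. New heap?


Append 16: [44, 34, 15, 7, 16]
Bubble up: no swaps needed
Result: [44, 34, 15, 7, 16]


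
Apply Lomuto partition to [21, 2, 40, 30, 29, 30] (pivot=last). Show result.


Elements <= 30 go left of pivot.
Result: [21, 2, 30, 29, 30, 40], pivot at index 4


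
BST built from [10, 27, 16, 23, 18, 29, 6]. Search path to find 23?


BST root = 10
Search for 23: compare at each node
Path: [10, 27, 16, 23]


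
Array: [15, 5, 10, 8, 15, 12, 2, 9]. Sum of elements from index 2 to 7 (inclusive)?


Prefix sums: [0, 15, 20, 30, 38, 53, 65, 67, 76]
Sum[2..7] = prefix[8] - prefix[2] = 76 - 20 = 56


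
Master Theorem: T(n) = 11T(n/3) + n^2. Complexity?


a=11, b=3, c=2. log_3(11)=2.183 > c=2. Case 1: O(n^log_b(a)) = O(n^2.183)
Complexity: O(n^2.183)


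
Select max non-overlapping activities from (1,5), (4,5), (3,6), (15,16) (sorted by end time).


Greedy: pick earliest-ending, then skip overlaps.
Selected (2 activities): [(1, 5), (15, 16)]


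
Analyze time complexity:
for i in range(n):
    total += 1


Per nesting level: O(n) = O(n)
Complexity: O(n)


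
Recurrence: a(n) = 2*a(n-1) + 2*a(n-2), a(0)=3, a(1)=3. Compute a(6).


Build bottom-up:
...a(4)=84, a(5)=228, a(6)=2*228+2*84=624


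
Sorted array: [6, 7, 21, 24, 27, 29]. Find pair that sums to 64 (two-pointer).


Two pointers: lo=0, hi=5
No pair sums to 64


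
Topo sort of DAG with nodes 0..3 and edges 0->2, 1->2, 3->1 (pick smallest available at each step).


Kahn's algorithm, process smallest node first
Order: [0, 3, 1, 2]


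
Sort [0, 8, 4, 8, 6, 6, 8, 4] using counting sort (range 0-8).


Count array: [1, 0, 0, 0, 2, 0, 2, 0, 3]
Reconstruct: [0, 4, 4, 6, 6, 8, 8, 8]


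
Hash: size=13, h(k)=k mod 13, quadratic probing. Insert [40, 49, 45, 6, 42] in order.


Insertions: 40->slot 1; 49->slot 10; 45->slot 6; 6->slot 7; 42->slot 3
Table: [None, 40, None, 42, None, None, 45, 6, None, None, 49, None, None]


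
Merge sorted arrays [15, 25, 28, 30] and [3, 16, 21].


Compare heads, take smaller each step.
Merged: [3, 15, 16, 21, 25, 28, 30]


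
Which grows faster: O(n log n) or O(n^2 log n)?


linearithmic grows slower than n^2 log n
O(n log n) is asymptotically smaller; O(n^2 log n) grows faster


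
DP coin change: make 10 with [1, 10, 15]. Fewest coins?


dp[0]=0; dp[i]=1+min(dp[i-c] for c in coins)
...dp[5]=5, dp[6]=6, dp[7]=7, dp[8]=8, dp[9]=9, dp[10]=1
Minimum coins for 10 = 1


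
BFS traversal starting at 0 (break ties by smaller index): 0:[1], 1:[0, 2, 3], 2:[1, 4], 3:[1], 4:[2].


BFS queue: start with [0]
Visit order: [0, 1, 2, 3, 4]


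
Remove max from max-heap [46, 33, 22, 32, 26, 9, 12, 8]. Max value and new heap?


Max = 46
Replace root with last, heapify down
Resulting heap: [33, 32, 22, 8, 26, 9, 12]


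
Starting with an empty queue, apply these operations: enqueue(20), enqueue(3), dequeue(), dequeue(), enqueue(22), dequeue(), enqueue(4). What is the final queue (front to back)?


enqueue(20) -> [20]
enqueue(3) -> [20, 3]
dequeue() returns 20 -> [3]
dequeue() returns 3 -> []
enqueue(22) -> [22]
dequeue() returns 22 -> []
enqueue(4) -> [4]
Final queue (front to back): [4]


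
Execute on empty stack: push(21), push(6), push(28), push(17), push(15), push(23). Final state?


push(21) -> [21]
push(6) -> [21, 6]
push(28) -> [21, 6, 28]
push(17) -> [21, 6, 28, 17]
push(15) -> [21, 6, 28, 17, 15]
push(23) -> [21, 6, 28, 17, 15, 23]
Final stack (bottom to top): [21, 6, 28, 17, 15, 23]


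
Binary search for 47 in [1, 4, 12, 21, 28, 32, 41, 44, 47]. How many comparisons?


Search for 47:
[0,8] mid=4 arr[4]=28
[5,8] mid=6 arr[6]=41
[7,8] mid=7 arr[7]=44
[8,8] mid=8 arr[8]=47
Total: 4 comparisons


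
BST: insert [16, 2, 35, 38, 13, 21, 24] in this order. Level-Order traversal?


Root = 16; build tree by BST insertion.
Level-Order traversal: [16, 2, 35, 13, 21, 38, 24]


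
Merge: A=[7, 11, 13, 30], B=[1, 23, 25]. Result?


Compare heads, take smaller each step.
Merged: [1, 7, 11, 13, 23, 25, 30]


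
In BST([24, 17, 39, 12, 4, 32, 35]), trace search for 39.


BST root = 24
Search for 39: compare at each node
Path: [24, 39]


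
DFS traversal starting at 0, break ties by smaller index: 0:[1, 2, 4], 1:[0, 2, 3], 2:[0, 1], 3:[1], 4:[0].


DFS stack-based: start with [0]
Visit order: [0, 1, 2, 3, 4]


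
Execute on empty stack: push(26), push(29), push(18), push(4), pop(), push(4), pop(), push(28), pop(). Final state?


push(26) -> [26]
push(29) -> [26, 29]
push(18) -> [26, 29, 18]
push(4) -> [26, 29, 18, 4]
pop() returns 4 -> [26, 29, 18]
push(4) -> [26, 29, 18, 4]
pop() returns 4 -> [26, 29, 18]
push(28) -> [26, 29, 18, 28]
pop() returns 28 -> [26, 29, 18]
Final stack (bottom to top): [26, 29, 18]


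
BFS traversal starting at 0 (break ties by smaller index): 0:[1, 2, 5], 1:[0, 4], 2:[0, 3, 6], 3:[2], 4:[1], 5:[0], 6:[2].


BFS queue: start with [0]
Visit order: [0, 1, 2, 5, 4, 3, 6]


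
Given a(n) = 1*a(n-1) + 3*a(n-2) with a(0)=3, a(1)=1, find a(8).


Build bottom-up:
...a(6)=211, a(7)=457, a(8)=1*457+3*211=1090


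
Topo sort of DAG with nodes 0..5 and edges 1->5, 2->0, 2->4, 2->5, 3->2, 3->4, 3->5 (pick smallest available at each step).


Kahn's algorithm, process smallest node first
Order: [1, 3, 2, 0, 4, 5]


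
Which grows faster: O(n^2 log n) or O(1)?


constant grows slower than n^2 log n
O(1) is asymptotically smaller; O(n^2 log n) grows faster


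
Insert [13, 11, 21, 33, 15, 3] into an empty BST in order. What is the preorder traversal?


Root = 13; build tree by BST insertion.
Preorder traversal: [13, 11, 3, 21, 15, 33]


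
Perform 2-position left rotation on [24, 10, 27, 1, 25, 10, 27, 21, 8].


Left rotate by 2: [27, 1, 25, 10, 27, 21, 8, 24, 10]


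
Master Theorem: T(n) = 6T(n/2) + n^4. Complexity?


a=6, b=2, c=4. log_2(6)=2.585 < c=4. Case 3: O(n^c) = O(n^4)
Complexity: O(n^4)


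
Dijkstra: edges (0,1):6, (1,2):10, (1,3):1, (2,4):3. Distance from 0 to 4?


Dijkstra from 0:
Distances: {0: 0, 1: 6, 2: 16, 3: 7, 4: 19}
Shortest distance to 4 = 19, path = [0, 1, 2, 4]


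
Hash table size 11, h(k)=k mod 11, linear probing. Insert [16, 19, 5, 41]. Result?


Insertions: 16->slot 5; 19->slot 8; 5->slot 6; 41->slot 9
Table: [None, None, None, None, None, 16, 5, None, 19, 41, None]


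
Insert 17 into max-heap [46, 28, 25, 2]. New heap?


Append 17: [46, 28, 25, 2, 17]
Bubble up: no swaps needed
Result: [46, 28, 25, 2, 17]


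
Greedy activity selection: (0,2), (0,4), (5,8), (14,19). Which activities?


Greedy: pick earliest-ending, then skip overlaps.
Selected (3 activities): [(0, 2), (5, 8), (14, 19)]


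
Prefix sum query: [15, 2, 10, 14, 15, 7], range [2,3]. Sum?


Prefix sums: [0, 15, 17, 27, 41, 56, 63]
Sum[2..3] = prefix[4] - prefix[2] = 41 - 17 = 24


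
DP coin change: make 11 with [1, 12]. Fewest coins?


dp[0]=0; dp[i]=1+min(dp[i-c] for c in coins)
...dp[6]=6, dp[7]=7, dp[8]=8, dp[9]=9, dp[10]=10, dp[11]=11
Minimum coins for 11 = 11


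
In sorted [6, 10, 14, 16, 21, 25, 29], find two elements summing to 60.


Two pointers: lo=0, hi=6
No pair sums to 60


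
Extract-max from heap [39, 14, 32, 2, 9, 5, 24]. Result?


Max = 39
Replace root with last, heapify down
Resulting heap: [32, 14, 24, 2, 9, 5]


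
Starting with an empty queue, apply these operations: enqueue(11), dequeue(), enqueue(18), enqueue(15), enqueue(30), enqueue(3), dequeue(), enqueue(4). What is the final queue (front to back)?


enqueue(11) -> [11]
dequeue() returns 11 -> []
enqueue(18) -> [18]
enqueue(15) -> [18, 15]
enqueue(30) -> [18, 15, 30]
enqueue(3) -> [18, 15, 30, 3]
dequeue() returns 18 -> [15, 30, 3]
enqueue(4) -> [15, 30, 3, 4]
Final queue (front to back): [15, 30, 3, 4]


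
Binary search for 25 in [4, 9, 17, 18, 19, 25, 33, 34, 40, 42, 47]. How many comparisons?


Search for 25:
[0,10] mid=5 arr[5]=25
Total: 1 comparisons


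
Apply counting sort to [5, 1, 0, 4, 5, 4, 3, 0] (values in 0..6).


Count array: [2, 1, 0, 1, 2, 2, 0]
Reconstruct: [0, 0, 1, 3, 4, 4, 5, 5]


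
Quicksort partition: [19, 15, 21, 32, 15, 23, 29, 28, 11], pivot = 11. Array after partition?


Elements <= 11 go left of pivot.
Result: [11, 15, 21, 32, 15, 23, 29, 28, 19], pivot at index 0


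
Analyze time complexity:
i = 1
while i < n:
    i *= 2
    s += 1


Per nesting level: O(log n) = O(log n)
Complexity: O(log n)


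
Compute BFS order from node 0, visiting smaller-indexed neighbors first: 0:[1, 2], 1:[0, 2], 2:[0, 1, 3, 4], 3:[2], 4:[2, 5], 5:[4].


BFS queue: start with [0]
Visit order: [0, 1, 2, 3, 4, 5]


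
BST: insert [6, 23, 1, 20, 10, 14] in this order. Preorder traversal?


Root = 6; build tree by BST insertion.
Preorder traversal: [6, 1, 23, 20, 10, 14]
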